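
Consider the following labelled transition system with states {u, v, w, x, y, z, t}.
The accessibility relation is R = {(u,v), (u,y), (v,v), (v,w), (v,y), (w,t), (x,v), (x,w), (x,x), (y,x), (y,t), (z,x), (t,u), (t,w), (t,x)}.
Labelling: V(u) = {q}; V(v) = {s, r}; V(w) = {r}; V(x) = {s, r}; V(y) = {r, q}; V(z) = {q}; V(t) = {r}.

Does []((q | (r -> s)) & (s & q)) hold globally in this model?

Let φ = []((q | (r -> s)) & (s & q)). Evaluate φ at each world:
  u (successors {v, y}): φ is false.
  v (successors {v, w, y}): φ is false.
  w (successors {t}): φ is false.
  x (successors {v, w, x}): φ is false.
  y (successors {x, t}): φ is false.
  z (successors {x}): φ is false.
  t (successors {u, w, x}): φ is false.
Detail at u (counterexample):
  At u: []((q | (r -> s)) & (s & q)) requires (q | (r -> s)) & (s & q) at every successor {v, y}.
    (q | (r -> s)) & (s & q) fails at v, so []((q | (r -> s)) & (s & q)) is false at u.

No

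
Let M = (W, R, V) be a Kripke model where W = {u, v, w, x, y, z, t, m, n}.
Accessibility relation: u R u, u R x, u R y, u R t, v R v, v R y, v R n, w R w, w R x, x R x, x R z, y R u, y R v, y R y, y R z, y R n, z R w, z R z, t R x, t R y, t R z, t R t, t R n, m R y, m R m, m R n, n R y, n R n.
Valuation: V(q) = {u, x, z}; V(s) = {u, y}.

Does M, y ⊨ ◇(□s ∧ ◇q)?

At y: ◇(□s ∧ ◇q) requires □s ∧ ◇q at some successor in {u, v, y, z, n}.
  At u: □s ∧ ◇q is false.
  At v: □s ∧ ◇q is false.
  At y: □s ∧ ◇q is false.
  At z: □s ∧ ◇q is false.
  At n: □s ∧ ◇q is false.
So ◇(□s ∧ ◇q) is false at y.

No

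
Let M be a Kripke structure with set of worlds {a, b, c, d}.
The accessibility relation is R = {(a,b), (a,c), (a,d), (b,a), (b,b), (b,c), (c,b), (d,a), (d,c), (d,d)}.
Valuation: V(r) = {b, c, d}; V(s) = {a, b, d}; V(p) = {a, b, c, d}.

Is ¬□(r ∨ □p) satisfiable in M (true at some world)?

No

Let φ = ¬□(r ∨ □p). Evaluate φ at each world:
  a (successors {b, c, d}): φ is false.
  b (successors {a, b, c}): φ is false.
  c (successors {b}): φ is false.
  d (successors {a, c, d}): φ is false.
For instance, at c:
  At c: □(r ∨ □p) is true, so ¬□(r ∨ □p) is false.
    At c: □(r ∨ □p) requires r ∨ □p at every successor {b}.
      At b: r ∨ □p is true.
    So □(r ∨ □p) is true at c.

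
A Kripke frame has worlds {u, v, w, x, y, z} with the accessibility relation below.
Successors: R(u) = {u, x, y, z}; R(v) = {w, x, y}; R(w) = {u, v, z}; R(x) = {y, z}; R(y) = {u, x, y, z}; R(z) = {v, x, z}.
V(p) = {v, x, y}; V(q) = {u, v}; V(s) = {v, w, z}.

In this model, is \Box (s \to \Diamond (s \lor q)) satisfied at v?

Yes

At v: \Box (s \to \Diamond (s \lor q)) requires s \to \Diamond (s \lor q) at every successor {w, x, y}.
    At w: s is true, \Diamond (s \lor q) is true, so s \to \Diamond (s \lor q) is true.
      At w: \Diamond (s \lor q) requires s \lor q at some successor in {u, v, z}.
        s \lor q holds at u, so \Diamond (s \lor q) is true at w.
    At x: s is false, \Diamond (s \lor q) is true, so s \to \Diamond (s \lor q) is true.
      At x: \Diamond (s \lor q) requires s \lor q at some successor in {y, z}.
        s \lor q holds at z, so \Diamond (s \lor q) is true at x.
    At y: s is false, \Diamond (s \lor q) is true, so s \to \Diamond (s \lor q) is true.
      At y: \Diamond (s \lor q) requires s \lor q at some successor in {u, x, y, z}.
        s \lor q holds at u, so \Diamond (s \lor q) is true at y.
So \Box (s \to \Diamond (s \lor q)) is true at v.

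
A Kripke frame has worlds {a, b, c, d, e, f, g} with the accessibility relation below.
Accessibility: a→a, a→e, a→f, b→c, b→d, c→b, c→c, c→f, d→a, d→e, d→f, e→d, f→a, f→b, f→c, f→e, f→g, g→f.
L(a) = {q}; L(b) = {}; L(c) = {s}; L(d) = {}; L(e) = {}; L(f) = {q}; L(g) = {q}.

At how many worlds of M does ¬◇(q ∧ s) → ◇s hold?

3

Let φ = ¬◇(q ∧ s) → ◇s. Evaluate φ at each world:
  a (successors {a, e, f}): φ is false.
  b (successors {c, d}): φ is true.
  c (successors {b, c, f}): φ is true.
  d (successors {a, e, f}): φ is false.
  e (successors {d}): φ is false.
  f (successors {a, b, c, e, g}): φ is true.
  g (successors {f}): φ is false.
For instance, at b:
  At b: ¬◇(q ∧ s) is true, ◇s is true, so ¬◇(q ∧ s) → ◇s is true.
    At b: ◇(q ∧ s) is false, so ¬◇(q ∧ s) is true.
      At b: ◇(q ∧ s) requires q ∧ s at some successor in {c, d}.
        At c: q ∧ s is false.
        At d: q ∧ s is false.
      So ◇(q ∧ s) is false at b.
    At b: ◇s requires s at some successor in {c, d}.
      s holds at c, so ◇s is true at b.
Satisfying worlds: {b, c, f}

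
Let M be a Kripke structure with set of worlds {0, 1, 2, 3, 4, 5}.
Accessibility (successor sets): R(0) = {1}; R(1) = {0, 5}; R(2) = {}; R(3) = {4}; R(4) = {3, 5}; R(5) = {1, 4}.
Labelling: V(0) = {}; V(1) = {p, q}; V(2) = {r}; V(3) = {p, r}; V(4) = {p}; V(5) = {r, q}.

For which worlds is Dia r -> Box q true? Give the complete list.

Let φ = Dia r -> Box q. Evaluate φ at each world:
  0 (successors {1}): φ is true.
  1 (successors {0, 5}): φ is false.
  2 (successors ∅): φ is true.
  3 (successors {4}): φ is true.
  4 (successors {3, 5}): φ is false.
  5 (successors {1, 4}): φ is true.
For instance, at 0:
  At 0: Dia r is false, Box q is true, so Dia r -> Box q is true.
    At 0: Dia r requires r at some successor in {1}.
      At 1: r is false.
    So Dia r is false at 0.
    At 0: Box q requires q at every successor {1}.
      At 1: q is true.
    So Box q is true at 0.
Satisfying worlds: {0, 2, 3, 5}

0, 2, 3, 5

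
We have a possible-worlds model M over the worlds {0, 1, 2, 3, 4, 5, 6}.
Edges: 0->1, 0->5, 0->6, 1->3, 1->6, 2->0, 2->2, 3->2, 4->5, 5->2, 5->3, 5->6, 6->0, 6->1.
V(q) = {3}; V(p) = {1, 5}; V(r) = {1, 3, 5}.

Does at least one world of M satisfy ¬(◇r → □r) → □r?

Yes

Recall that □ψ holds at a world iff ψ holds at every accessible world, and ◇ψ holds iff ψ holds at some accessible world.
Let φ = ¬(◇r → □r) → □r. Evaluate φ at each world:
  0 (successors {1, 5, 6}): φ is false.
  1 (successors {3, 6}): φ is false.
  2 (successors {0, 2}): φ is true.
  3 (successors {2}): φ is true.
  4 (successors {5}): φ is true.
  5 (successors {2, 3, 6}): φ is false.
  6 (successors {0, 1}): φ is false.
Detail at 2 (witness):
  At 2: ¬(◇r → □r) is false, □r is false, so ¬(◇r → □r) → □r is true.
    At 2: ◇r → □r is true, so ¬(◇r → □r) is false.
      At 2: ◇r is false, □r is false, so ◇r → □r is true.
    At 2: □r requires r at every successor {0, 2}.
      r fails at 0, so □r is false at 2.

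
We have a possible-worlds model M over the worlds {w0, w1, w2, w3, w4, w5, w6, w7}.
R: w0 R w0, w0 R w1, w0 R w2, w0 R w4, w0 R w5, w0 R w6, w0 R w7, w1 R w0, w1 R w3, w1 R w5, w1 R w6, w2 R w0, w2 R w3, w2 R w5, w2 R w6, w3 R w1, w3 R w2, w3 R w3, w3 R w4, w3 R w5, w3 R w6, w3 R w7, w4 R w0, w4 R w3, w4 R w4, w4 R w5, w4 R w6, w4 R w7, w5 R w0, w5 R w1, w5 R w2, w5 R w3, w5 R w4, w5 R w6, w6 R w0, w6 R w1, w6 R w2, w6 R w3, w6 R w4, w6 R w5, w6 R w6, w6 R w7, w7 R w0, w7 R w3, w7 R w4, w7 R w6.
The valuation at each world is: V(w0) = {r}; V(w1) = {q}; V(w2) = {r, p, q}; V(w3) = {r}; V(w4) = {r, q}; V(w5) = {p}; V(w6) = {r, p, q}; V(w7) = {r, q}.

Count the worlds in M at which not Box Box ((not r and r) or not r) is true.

8

Recall that Box ψ holds at a world iff ψ holds at every accessible world, and Dia ψ holds iff ψ holds at some accessible world.
Let φ = not Box Box ((not r and r) or not r). Evaluate φ at each world:
  w0 (successors {w0, w1, w2, w4, w5, w6, w7}): φ is true.
  w1 (successors {w0, w3, w5, w6}): φ is true.
  w2 (successors {w0, w3, w5, w6}): φ is true.
  w3 (successors {w1, w2, w3, w4, w5, w6, w7}): φ is true.
  w4 (successors {w0, w3, w4, w5, w6, w7}): φ is true.
  w5 (successors {w0, w1, w2, w3, w4, w6}): φ is true.
  w6 (successors {w0, w1, w2, w3, w4, w5, w6, w7}): φ is true.
  w7 (successors {w0, w3, w4, w6}): φ is true.
For instance, at w5:
  At w5: Box Box ((not r and r) or not r) is false, so not Box Box ((not r and r) or not r) is true.
    At w5: Box Box ((not r and r) or not r) requires Box ((not r and r) or not r) at every successor {w0, w1, w2, w3, w4, w6}.
      Box ((not r and r) or not r) fails at w0, so Box Box ((not r and r) or not r) is false at w5.
Satisfying worlds: {w0, w1, w2, w3, w4, w5, w6, w7}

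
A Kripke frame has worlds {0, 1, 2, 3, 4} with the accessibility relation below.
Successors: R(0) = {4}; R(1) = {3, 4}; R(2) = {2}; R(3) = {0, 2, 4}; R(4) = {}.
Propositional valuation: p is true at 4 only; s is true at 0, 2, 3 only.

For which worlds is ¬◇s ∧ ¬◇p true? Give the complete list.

Let φ = ¬◇s ∧ ¬◇p. Evaluate φ at each world:
  0 (successors {4}): φ is false.
  1 (successors {3, 4}): φ is false.
  2 (successors {2}): φ is false.
  3 (successors {0, 2, 4}): φ is false.
  4 (successors ∅): φ is true.
For instance, at 2:
  At 2: ¬◇s is false, ¬◇p is true, so ¬◇s ∧ ¬◇p is false.
    At 2: ◇s is true, so ¬◇s is false.
      At 2: ◇s requires s at some successor in {2}.
        s holds at 2, so ◇s is true at 2.
    At 2: ◇p is false, so ¬◇p is true.
      At 2: ◇p requires p at some successor in {2}.
        At 2: p is false.
      So ◇p is false at 2.
Satisfying worlds: {4}

4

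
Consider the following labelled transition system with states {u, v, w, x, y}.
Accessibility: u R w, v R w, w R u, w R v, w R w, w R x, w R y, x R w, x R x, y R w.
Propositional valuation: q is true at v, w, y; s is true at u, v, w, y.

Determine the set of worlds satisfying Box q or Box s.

Let φ = Box q or Box s. Evaluate φ at each world:
  u (successors {w}): φ is true.
  v (successors {w}): φ is true.
  w (successors {u, v, w, x, y}): φ is false.
  x (successors {w, x}): φ is false.
  y (successors {w}): φ is true.
For instance, at y:
  At y: Box q is true, Box s is true, so Box q or Box s is true.
    At y: Box q requires q at every successor {w}.
      At w: q is true.
    So Box q is true at y.
    At y: Box s requires s at every successor {w}.
      At w: s is true.
    So Box s is true at y.
Satisfying worlds: {u, v, y}

u, v, y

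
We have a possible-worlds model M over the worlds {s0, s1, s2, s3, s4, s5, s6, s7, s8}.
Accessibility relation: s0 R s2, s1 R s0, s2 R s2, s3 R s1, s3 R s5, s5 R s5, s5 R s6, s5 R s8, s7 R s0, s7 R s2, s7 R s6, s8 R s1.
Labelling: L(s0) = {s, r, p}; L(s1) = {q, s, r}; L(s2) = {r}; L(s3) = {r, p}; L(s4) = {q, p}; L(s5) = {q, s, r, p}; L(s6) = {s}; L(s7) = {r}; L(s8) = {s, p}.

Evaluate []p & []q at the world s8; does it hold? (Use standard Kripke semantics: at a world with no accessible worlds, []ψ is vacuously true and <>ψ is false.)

No

At s8: []p is false, []q is true, so []p & []q is false.
  At s8: []p requires p at every successor {s1}.
    p fails at s1, so []p is false at s8.
  At s8: []q requires q at every successor {s1}.
    At s1: q is true.
  So []q is true at s8.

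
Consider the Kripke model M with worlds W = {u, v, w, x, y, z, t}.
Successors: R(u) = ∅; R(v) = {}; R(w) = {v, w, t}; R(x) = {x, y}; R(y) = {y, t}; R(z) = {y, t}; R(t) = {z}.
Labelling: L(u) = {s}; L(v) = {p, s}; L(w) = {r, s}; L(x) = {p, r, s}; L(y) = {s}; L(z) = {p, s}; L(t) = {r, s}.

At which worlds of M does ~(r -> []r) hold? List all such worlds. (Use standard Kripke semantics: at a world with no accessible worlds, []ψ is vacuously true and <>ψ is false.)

w, x, t

Let φ = ~(r -> []r). Evaluate φ at each world:
  u (successors ∅): φ is false.
  v (successors ∅): φ is false.
  w (successors {v, w, t}): φ is true.
  x (successors {x, y}): φ is true.
  y (successors {y, t}): φ is false.
  z (successors {y, t}): φ is false.
  t (successors {z}): φ is true.
For instance, at t:
  At t: r -> []r is false, so ~(r -> []r) is true.
    At t: r is true, []r is false, so r -> []r is false.
      At t: []r requires r at every successor {z}.
        r fails at z, so []r is false at t.
Satisfying worlds: {w, x, t}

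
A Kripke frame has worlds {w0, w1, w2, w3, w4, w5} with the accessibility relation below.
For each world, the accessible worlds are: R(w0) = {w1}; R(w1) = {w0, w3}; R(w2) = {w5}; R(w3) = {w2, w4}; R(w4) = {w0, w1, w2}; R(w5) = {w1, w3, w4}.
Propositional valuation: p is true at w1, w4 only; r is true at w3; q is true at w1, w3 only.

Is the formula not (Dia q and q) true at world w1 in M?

No

At w1: Dia q and q is true, so not (Dia q and q) is false.
  At w1: Dia q is true, q is true, so Dia q and q is true.
    At w1: Dia q requires q at some successor in {w0, w3}.
      q holds at w3, so Dia q is true at w1.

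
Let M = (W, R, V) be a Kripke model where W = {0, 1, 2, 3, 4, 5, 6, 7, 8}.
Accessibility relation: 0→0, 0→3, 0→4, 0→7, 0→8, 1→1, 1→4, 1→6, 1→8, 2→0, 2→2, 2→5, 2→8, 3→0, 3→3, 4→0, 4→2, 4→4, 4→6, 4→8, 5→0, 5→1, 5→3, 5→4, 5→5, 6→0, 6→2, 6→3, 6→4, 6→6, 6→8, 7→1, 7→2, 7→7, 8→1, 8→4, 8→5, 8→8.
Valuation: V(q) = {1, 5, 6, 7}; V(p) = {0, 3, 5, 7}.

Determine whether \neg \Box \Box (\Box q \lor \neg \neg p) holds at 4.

At 4: \Box \Box (\Box q \lor \neg \neg p) is false, so \neg \Box \Box (\Box q \lor \neg \neg p) is true.
  At 4: \Box \Box (\Box q \lor \neg \neg p) requires \Box (\Box q \lor \neg \neg p) at every successor {0, 2, 4, 6, 8}.
    \Box (\Box q \lor \neg \neg p) fails at 0, so \Box \Box (\Box q \lor \neg \neg p) is false at 4.
      At 0: \Box (\Box q \lor \neg \neg p) requires \Box q \lor \neg \neg p at every successor {0, 3, 4, 7, 8}.
        \Box q \lor \neg \neg p fails at 4, so \Box (\Box q \lor \neg \neg p) is false at 0.

Yes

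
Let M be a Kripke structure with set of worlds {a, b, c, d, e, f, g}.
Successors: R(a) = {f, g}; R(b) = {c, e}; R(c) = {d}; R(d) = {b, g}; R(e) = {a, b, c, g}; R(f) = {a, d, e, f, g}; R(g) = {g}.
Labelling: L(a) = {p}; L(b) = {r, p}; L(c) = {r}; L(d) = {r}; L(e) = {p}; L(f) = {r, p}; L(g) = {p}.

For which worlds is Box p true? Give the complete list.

Let φ = Box p. Evaluate φ at each world:
  a (successors {f, g}): φ is true.
  b (successors {c, e}): φ is false.
  c (successors {d}): φ is false.
  d (successors {b, g}): φ is true.
  e (successors {a, b, c, g}): φ is false.
  f (successors {a, d, e, f, g}): φ is false.
  g (successors {g}): φ is true.
For instance, at c:
  At c: Box p requires p at every successor {d}.
    p fails at d, so Box p is false at c.
Satisfying worlds: {a, d, g}

a, d, g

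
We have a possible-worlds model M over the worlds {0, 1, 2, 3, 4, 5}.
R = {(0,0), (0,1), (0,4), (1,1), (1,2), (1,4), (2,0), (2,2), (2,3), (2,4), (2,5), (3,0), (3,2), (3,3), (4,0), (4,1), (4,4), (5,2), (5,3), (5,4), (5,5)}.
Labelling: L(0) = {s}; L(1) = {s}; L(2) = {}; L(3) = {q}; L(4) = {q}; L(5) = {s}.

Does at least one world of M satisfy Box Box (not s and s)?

Recall that Box ψ holds at a world iff ψ holds at every accessible world, and Dia ψ holds iff ψ holds at some accessible world.
Let φ = Box Box (not s and s). Evaluate φ at each world:
  0 (successors {0, 1, 4}): φ is false.
  1 (successors {1, 2, 4}): φ is false.
  2 (successors {0, 2, 3, 4, 5}): φ is false.
  3 (successors {0, 2, 3}): φ is false.
  4 (successors {0, 1, 4}): φ is false.
  5 (successors {2, 3, 4, 5}): φ is false.
For instance, at 1:
  At 1: Box Box (not s and s) requires Box (not s and s) at every successor {1, 2, 4}.
    Box (not s and s) fails at 1, so Box Box (not s and s) is false at 1.
      At 1: Box (not s and s) requires not s and s at every successor {1, 2, 4}.
        not s and s fails at 1, so Box (not s and s) is false at 1.

No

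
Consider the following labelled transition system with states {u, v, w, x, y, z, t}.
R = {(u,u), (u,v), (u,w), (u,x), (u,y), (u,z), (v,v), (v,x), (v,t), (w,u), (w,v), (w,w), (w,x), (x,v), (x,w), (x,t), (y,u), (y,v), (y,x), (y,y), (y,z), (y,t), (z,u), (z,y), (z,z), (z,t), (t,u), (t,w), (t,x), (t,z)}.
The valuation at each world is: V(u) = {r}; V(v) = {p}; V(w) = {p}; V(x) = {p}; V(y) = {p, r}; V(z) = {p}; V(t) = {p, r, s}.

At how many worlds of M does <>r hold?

Let φ = <>r. Evaluate φ at each world:
  u (successors {u, v, w, x, y, z}): φ is true.
  v (successors {v, x, t}): φ is true.
  w (successors {u, v, w, x}): φ is true.
  x (successors {v, w, t}): φ is true.
  y (successors {u, v, x, y, z, t}): φ is true.
  z (successors {u, y, z, t}): φ is true.
  t (successors {u, w, x, z}): φ is true.
For instance, at t:
  At t: <>r requires r at some successor in {u, w, x, z}.
    r holds at u, so <>r is true at t.
Satisfying worlds: {u, v, w, x, y, z, t}

7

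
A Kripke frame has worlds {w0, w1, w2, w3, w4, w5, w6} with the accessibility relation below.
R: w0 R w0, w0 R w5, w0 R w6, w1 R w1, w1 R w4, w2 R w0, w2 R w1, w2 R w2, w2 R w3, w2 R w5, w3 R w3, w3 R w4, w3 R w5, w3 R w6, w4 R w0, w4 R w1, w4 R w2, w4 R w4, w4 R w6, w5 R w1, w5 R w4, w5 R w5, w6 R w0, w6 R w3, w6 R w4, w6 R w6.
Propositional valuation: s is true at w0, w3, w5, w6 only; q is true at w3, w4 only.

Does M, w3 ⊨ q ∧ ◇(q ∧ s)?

At w3: q is true, ◇(q ∧ s) is true, so q ∧ ◇(q ∧ s) is true.
  At w3: ◇(q ∧ s) requires q ∧ s at some successor in {w3, w4, w5, w6}.
    q ∧ s holds at w3, so ◇(q ∧ s) is true at w3.

Yes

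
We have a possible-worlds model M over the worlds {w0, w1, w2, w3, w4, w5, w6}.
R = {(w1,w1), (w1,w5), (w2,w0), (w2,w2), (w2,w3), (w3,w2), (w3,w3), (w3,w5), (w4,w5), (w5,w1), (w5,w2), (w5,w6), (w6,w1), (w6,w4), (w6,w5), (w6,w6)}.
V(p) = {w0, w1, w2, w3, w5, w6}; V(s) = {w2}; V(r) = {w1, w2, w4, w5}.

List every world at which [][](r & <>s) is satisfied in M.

Let φ = [][](r & <>s). Evaluate φ at each world:
  w0 (successors ∅): φ is true.
  w1 (successors {w1, w5}): φ is false.
  w2 (successors {w0, w2, w3}): φ is false.
  w3 (successors {w2, w3, w5}): φ is false.
  w4 (successors {w5}): φ is false.
  w5 (successors {w1, w2, w6}): φ is false.
  w6 (successors {w1, w4, w5, w6}): φ is false.
For instance, at w2:
  At w2: [][](r & <>s) requires [](r & <>s) at every successor {w0, w2, w3}.
    [](r & <>s) fails at w2, so [][](r & <>s) is false at w2.
      At w2: [](r & <>s) requires r & <>s at every successor {w0, w2, w3}.
        r & <>s fails at w0, so [](r & <>s) is false at w2.
Satisfying worlds: {w0}

w0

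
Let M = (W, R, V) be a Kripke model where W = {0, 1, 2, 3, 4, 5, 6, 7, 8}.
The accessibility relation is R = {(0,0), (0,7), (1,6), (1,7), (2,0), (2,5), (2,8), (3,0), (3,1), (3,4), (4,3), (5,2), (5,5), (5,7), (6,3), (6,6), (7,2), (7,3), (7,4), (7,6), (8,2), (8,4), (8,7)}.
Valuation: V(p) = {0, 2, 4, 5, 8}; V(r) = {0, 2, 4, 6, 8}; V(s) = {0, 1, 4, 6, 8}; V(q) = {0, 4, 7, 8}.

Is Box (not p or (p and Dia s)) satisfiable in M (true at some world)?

Yes

Recall that Box ψ holds at a world iff ψ holds at every accessible world, and Dia ψ holds iff ψ holds at some accessible world.
Let φ = Box (not p or (p and Dia s)). Evaluate φ at each world:
  0 (successors {0, 7}): φ is true.
  1 (successors {6, 7}): φ is true.
  2 (successors {0, 5, 8}): φ is false.
  3 (successors {0, 1, 4}): φ is false.
  4 (successors {3}): φ is true.
  5 (successors {2, 5, 7}): φ is false.
  6 (successors {3, 6}): φ is true.
  7 (successors {2, 3, 4, 6}): φ is false.
  8 (successors {2, 4, 7}): φ is false.
Detail at 0 (witness):
  At 0: Box (not p or (p and Dia s)) requires not p or (p and Dia s) at every successor {0, 7}.
      At 0: not p is false, p and Dia s is true, so not p or (p and Dia s) is true.
      At 7: not p is true, p and Dia s is false, so not p or (p and Dia s) is true.
  So Box (not p or (p and Dia s)) is true at 0.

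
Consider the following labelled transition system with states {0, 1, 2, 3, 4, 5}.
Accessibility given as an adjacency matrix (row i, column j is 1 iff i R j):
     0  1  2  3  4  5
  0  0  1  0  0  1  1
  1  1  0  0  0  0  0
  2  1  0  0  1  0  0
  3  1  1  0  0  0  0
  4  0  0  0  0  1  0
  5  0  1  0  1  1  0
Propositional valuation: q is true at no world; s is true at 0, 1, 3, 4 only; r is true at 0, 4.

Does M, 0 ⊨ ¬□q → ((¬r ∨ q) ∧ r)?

At 0: ¬□q is true, (¬r ∨ q) ∧ r is false, so ¬□q → ((¬r ∨ q) ∧ r) is false.
  At 0: □q is false, so ¬□q is true.
    At 0: □q requires q at every successor {1, 4, 5}.
      q fails at 1, so □q is false at 0.

No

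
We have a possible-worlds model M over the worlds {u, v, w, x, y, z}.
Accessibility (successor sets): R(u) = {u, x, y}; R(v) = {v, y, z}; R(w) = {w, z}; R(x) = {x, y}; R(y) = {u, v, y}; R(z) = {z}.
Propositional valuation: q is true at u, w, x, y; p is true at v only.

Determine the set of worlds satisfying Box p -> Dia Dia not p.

u, v, w, x, y, z

Let φ = Box p -> Dia Dia not p. Evaluate φ at each world:
  u (successors {u, x, y}): φ is true.
  v (successors {v, y, z}): φ is true.
  w (successors {w, z}): φ is true.
  x (successors {x, y}): φ is true.
  y (successors {u, v, y}): φ is true.
  z (successors {z}): φ is true.
For instance, at w:
  At w: Box p is false, Dia Dia not p is true, so Box p -> Dia Dia not p is true.
    At w: Box p requires p at every successor {w, z}.
      p fails at w, so Box p is false at w.
    At w: Dia Dia not p requires Dia not p at some successor in {w, z}.
      Dia not p holds at w, so Dia Dia not p is true at w.
Satisfying worlds: {u, v, w, x, y, z}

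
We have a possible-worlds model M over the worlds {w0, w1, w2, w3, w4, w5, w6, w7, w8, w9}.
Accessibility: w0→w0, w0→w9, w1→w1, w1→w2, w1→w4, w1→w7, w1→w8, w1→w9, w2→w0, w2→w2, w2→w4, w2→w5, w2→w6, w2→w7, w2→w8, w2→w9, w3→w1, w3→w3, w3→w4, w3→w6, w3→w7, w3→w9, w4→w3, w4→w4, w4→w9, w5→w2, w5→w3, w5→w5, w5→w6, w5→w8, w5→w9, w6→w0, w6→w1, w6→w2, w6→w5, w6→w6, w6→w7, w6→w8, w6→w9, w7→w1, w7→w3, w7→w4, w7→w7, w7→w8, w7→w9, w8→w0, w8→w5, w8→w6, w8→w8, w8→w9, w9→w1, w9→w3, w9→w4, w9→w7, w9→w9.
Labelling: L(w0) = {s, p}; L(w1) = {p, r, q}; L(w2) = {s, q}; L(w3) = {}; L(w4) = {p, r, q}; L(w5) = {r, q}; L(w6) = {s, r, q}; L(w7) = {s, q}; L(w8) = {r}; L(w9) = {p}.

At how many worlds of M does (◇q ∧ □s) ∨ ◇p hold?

Recall that □ψ holds at a world iff ψ holds at every accessible world, and ◇ψ holds iff ψ holds at some accessible world.
Let φ = (◇q ∧ □s) ∨ ◇p. Evaluate φ at each world:
  w0 (successors {w0, w9}): φ is true.
  w1 (successors {w1, w2, w4, w7, w8, w9}): φ is true.
  w2 (successors {w0, w2, w4, w5, w6, w7, w8, w9}): φ is true.
  w3 (successors {w1, w3, w4, w6, w7, w9}): φ is true.
  w4 (successors {w3, w4, w9}): φ is true.
  w5 (successors {w2, w3, w5, w6, w8, w9}): φ is true.
  w6 (successors {w0, w1, w2, w5, w6, w7, w8, w9}): φ is true.
  w7 (successors {w1, w3, w4, w7, w8, w9}): φ is true.
  w8 (successors {w0, w5, w6, w8, w9}): φ is true.
  w9 (successors {w1, w3, w4, w7, w9}): φ is true.
For instance, at w5:
  At w5: ◇q ∧ □s is false, ◇p is true, so (◇q ∧ □s) ∨ ◇p is true.
    At w5: ◇q is true, □s is false, so ◇q ∧ □s is false.
      At w5: ◇q requires q at some successor in {w2, w3, w5, w6, w8, w9}.
        q holds at w2, so ◇q is true at w5.
      At w5: □s requires s at every successor {w2, w3, w5, w6, w8, w9}.
        s fails at w3, so □s is false at w5.
    At w5: ◇p requires p at some successor in {w2, w3, w5, w6, w8, w9}.
      p holds at w9, so ◇p is true at w5.
Satisfying worlds: {w0, w1, w2, w3, w4, w5, w6, w7, w8, w9}

10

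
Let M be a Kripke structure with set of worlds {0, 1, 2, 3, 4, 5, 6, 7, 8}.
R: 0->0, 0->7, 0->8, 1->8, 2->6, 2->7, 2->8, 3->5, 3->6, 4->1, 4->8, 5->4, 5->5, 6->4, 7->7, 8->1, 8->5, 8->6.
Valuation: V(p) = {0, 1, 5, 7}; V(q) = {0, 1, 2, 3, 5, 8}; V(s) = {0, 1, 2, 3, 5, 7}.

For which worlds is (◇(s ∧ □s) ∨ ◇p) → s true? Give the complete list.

0, 1, 2, 3, 5, 6, 7

Let φ = (◇(s ∧ □s) ∨ ◇p) → s. Evaluate φ at each world:
  0 (successors {0, 7, 8}): φ is true.
  1 (successors {8}): φ is true.
  2 (successors {6, 7, 8}): φ is true.
  3 (successors {5, 6}): φ is true.
  4 (successors {1, 8}): φ is false.
  5 (successors {4, 5}): φ is true.
  6 (successors {4}): φ is true.
  7 (successors {7}): φ is true.
  8 (successors {1, 5, 6}): φ is false.
For instance, at 6:
  At 6: ◇(s ∧ □s) ∨ ◇p is false, s is false, so (◇(s ∧ □s) ∨ ◇p) → s is true.
    At 6: ◇(s ∧ □s) is false, ◇p is false, so ◇(s ∧ □s) ∨ ◇p is false.
      At 6: ◇(s ∧ □s) requires s ∧ □s at some successor in {4}.
        At 4: s ∧ □s is false.
      So ◇(s ∧ □s) is false at 6.
      At 6: ◇p requires p at some successor in {4}.
        At 4: p is false.
      So ◇p is false at 6.
Satisfying worlds: {0, 1, 2, 3, 5, 6, 7}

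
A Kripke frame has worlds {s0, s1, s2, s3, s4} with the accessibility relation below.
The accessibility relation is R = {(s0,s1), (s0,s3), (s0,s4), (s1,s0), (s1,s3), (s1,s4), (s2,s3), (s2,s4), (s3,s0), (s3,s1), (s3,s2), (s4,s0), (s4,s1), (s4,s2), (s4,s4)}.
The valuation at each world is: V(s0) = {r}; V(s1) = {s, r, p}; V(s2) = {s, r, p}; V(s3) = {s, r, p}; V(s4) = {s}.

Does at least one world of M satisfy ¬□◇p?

Let φ = ¬□◇p. Evaluate φ at each world:
  s0 (successors {s1, s3, s4}): φ is false.
  s1 (successors {s0, s3, s4}): φ is false.
  s2 (successors {s3, s4}): φ is false.
  s3 (successors {s0, s1, s2}): φ is false.
  s4 (successors {s0, s1, s2, s4}): φ is false.
For instance, at s0:
  At s0: □◇p is true, so ¬□◇p is false.
    At s0: □◇p requires ◇p at every successor {s1, s3, s4}.
      At s1: ◇p is true.
      At s3: ◇p is true.
      At s4: ◇p is true.
    So □◇p is true at s0.

No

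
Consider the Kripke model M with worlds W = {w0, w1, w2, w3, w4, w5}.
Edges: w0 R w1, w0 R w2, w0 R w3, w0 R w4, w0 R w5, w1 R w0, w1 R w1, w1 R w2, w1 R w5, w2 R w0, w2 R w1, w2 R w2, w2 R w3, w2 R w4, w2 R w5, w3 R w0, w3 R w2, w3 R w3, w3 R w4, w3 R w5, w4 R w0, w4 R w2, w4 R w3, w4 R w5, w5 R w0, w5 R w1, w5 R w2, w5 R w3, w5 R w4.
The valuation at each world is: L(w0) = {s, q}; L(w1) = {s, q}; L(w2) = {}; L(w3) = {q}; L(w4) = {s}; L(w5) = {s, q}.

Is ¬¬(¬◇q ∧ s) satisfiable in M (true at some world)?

Let φ = ¬¬(¬◇q ∧ s). Evaluate φ at each world:
  w0 (successors {w1, w2, w3, w4, w5}): φ is false.
  w1 (successors {w0, w1, w2, w5}): φ is false.
  w2 (successors {w0, w1, w2, w3, w4, w5}): φ is false.
  w3 (successors {w0, w2, w3, w4, w5}): φ is false.
  w4 (successors {w0, w2, w3, w5}): φ is false.
  w5 (successors {w0, w1, w2, w3, w4}): φ is false.
For instance, at w1:
  At w1: ¬(¬◇q ∧ s) is true, so ¬¬(¬◇q ∧ s) is false.
    At w1: ¬◇q ∧ s is false, so ¬(¬◇q ∧ s) is true.
      At w1: ¬◇q is false, s is true, so ¬◇q ∧ s is false.

No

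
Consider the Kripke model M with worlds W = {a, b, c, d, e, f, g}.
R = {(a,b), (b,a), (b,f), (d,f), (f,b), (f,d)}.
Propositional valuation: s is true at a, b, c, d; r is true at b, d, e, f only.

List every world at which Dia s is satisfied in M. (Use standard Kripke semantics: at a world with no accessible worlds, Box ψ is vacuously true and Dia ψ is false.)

a, b, f

Let φ = Dia s. Evaluate φ at each world:
  a (successors {b}): φ is true.
  b (successors {a, f}): φ is true.
  c (successors ∅): φ is false.
  d (successors {f}): φ is false.
  e (successors ∅): φ is false.
  f (successors {b, d}): φ is true.
  g (successors ∅): φ is false.
For instance, at b:
  At b: Dia s requires s at some successor in {a, f}.
    s holds at a, so Dia s is true at b.
Satisfying worlds: {a, b, f}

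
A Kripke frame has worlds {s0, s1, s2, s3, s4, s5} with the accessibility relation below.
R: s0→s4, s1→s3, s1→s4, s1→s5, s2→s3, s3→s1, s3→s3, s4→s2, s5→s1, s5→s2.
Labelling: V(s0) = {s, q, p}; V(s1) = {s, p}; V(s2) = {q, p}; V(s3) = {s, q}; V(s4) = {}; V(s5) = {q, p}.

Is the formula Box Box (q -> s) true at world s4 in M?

Yes

At s4: Box Box (q -> s) requires Box (q -> s) at every successor {s2}.
    At s2: Box (q -> s) requires q -> s at every successor {s3}.
      At s3: q -> s is true.
    So Box (q -> s) is true at s2.
So Box Box (q -> s) is true at s4.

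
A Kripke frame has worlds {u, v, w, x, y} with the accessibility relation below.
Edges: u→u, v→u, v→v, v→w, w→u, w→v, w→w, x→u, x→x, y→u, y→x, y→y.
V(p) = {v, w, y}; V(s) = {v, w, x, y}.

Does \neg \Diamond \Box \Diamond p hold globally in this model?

Yes

Let φ = \neg \Diamond \Box \Diamond p. Evaluate φ at each world:
  u (successors {u}): φ is true.
  v (successors {u, v, w}): φ is true.
  w (successors {u, v, w}): φ is true.
  x (successors {u, x}): φ is true.
  y (successors {u, x, y}): φ is true.
For instance, at w:
  At w: \Diamond \Box \Diamond p is false, so \neg \Diamond \Box \Diamond p is true.
    At w: \Diamond \Box \Diamond p requires \Box \Diamond p at some successor in {u, v, w}.
      At u: \Box \Diamond p is false.
      At v: \Box \Diamond p is false.
      At w: \Box \Diamond p is false.
    So \Diamond \Box \Diamond p is false at w.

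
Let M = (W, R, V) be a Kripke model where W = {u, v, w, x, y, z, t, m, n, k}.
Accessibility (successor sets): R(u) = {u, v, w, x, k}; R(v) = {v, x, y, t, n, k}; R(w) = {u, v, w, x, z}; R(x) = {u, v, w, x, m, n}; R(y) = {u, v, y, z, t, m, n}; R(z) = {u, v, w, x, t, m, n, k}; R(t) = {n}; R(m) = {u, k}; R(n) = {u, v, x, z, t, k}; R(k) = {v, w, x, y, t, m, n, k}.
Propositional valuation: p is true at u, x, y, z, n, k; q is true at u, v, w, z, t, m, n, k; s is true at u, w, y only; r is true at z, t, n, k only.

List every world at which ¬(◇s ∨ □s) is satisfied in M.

t

Recall that □ψ holds at a world iff ψ holds at every accessible world, and ◇ψ holds iff ψ holds at some accessible world.
Let φ = ¬(◇s ∨ □s). Evaluate φ at each world:
  u (successors {u, v, w, x, k}): φ is false.
  v (successors {v, x, y, t, n, k}): φ is false.
  w (successors {u, v, w, x, z}): φ is false.
  x (successors {u, v, w, x, m, n}): φ is false.
  y (successors {u, v, y, z, t, m, n}): φ is false.
  z (successors {u, v, w, x, t, m, n, k}): φ is false.
  t (successors {n}): φ is true.
  m (successors {u, k}): φ is false.
  n (successors {u, v, x, z, t, k}): φ is false.
  k (successors {v, w, x, y, t, m, n, k}): φ is false.
For instance, at u:
  At u: ◇s ∨ □s is true, so ¬(◇s ∨ □s) is false.
    At u: ◇s is true, □s is false, so ◇s ∨ □s is true.
      At u: ◇s requires s at some successor in {u, v, w, x, k}.
        s holds at u, so ◇s is true at u.
      At u: □s requires s at every successor {u, v, w, x, k}.
        s fails at v, so □s is false at u.
Satisfying worlds: {t}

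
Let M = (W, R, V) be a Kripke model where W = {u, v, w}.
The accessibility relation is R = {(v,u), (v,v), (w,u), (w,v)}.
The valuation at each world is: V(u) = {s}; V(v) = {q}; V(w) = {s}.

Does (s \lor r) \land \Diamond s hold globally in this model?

Recall that \Diamond ψ holds at a world iff ψ holds at some accessible world.
Let φ = (s \lor r) \land \Diamond s. Evaluate φ at each world:
  u (successors ∅): φ is false.
  v (successors {u, v}): φ is false.
  w (successors {u, v}): φ is true.
Detail at u (counterexample):
  At u: s \lor r is true, \Diamond s is false, so (s \lor r) \land \Diamond s is false.
    At u: no accessible worlds, so \Diamond s is false.

No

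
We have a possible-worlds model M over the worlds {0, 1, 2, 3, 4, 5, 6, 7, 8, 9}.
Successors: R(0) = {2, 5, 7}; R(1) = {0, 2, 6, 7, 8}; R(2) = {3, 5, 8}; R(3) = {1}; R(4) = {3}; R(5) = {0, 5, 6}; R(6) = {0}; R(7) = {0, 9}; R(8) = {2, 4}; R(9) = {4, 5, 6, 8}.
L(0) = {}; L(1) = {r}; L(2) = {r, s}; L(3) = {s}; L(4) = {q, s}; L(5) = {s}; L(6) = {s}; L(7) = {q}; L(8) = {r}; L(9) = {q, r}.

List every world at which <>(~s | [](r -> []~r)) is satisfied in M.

0, 1, 2, 3, 5, 6, 7, 8, 9

Let φ = <>(~s | [](r -> []~r)). Evaluate φ at each world:
  0 (successors {2, 5, 7}): φ is true.
  1 (successors {0, 2, 6, 7, 8}): φ is true.
  2 (successors {3, 5, 8}): φ is true.
  3 (successors {1}): φ is true.
  4 (successors {3}): φ is false.
  5 (successors {0, 5, 6}): φ is true.
  6 (successors {0}): φ is true.
  7 (successors {0, 9}): φ is true.
  8 (successors {2, 4}): φ is true.
  9 (successors {4, 5, 6, 8}): φ is true.
For instance, at 7:
  At 7: <>(~s | [](r -> []~r)) requires ~s | [](r -> []~r) at some successor in {0, 9}.
    ~s | [](r -> []~r) holds at 0, so <>(~s | [](r -> []~r)) is true at 7.
      At 0: ~s is true, [](r -> []~r) is false, so ~s | [](r -> []~r) is true.
Satisfying worlds: {0, 1, 2, 3, 5, 6, 7, 8, 9}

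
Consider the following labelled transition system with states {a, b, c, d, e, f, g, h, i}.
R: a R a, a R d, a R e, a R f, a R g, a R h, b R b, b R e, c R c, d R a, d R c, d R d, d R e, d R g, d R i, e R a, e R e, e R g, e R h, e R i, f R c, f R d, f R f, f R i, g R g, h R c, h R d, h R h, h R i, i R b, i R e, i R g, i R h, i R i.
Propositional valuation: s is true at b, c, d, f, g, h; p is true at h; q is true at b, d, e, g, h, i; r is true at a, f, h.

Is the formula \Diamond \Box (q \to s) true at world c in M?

Recall that \Box ψ holds at a world iff ψ holds at every accessible world, and \Diamond ψ holds iff ψ holds at some accessible world.
At c: \Diamond \Box (q \to s) requires \Box (q \to s) at some successor in {c}.
  \Box (q \to s) holds at c, so \Diamond \Box (q \to s) is true at c.
    At c: \Box (q \to s) requires q \to s at every successor {c}.
      At c: q \to s is true.
    So \Box (q \to s) is true at c.

Yes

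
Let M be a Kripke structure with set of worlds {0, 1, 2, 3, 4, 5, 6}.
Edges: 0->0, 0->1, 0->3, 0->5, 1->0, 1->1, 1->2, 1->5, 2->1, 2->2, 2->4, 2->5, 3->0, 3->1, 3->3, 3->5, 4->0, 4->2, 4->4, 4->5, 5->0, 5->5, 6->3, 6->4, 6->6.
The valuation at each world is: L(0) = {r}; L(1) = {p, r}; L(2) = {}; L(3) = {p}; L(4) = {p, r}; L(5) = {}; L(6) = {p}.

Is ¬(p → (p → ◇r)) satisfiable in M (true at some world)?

No

Let φ = ¬(p → (p → ◇r)). Evaluate φ at each world:
  0 (successors {0, 1, 3, 5}): φ is false.
  1 (successors {0, 1, 2, 5}): φ is false.
  2 (successors {1, 2, 4, 5}): φ is false.
  3 (successors {0, 1, 3, 5}): φ is false.
  4 (successors {0, 2, 4, 5}): φ is false.
  5 (successors {0, 5}): φ is false.
  6 (successors {3, 4, 6}): φ is false.
For instance, at 5:
  At 5: p → (p → ◇r) is true, so ¬(p → (p → ◇r)) is false.
    At 5: p is false, p → ◇r is true, so p → (p → ◇r) is true.
      At 5: p is false, ◇r is true, so p → ◇r is true.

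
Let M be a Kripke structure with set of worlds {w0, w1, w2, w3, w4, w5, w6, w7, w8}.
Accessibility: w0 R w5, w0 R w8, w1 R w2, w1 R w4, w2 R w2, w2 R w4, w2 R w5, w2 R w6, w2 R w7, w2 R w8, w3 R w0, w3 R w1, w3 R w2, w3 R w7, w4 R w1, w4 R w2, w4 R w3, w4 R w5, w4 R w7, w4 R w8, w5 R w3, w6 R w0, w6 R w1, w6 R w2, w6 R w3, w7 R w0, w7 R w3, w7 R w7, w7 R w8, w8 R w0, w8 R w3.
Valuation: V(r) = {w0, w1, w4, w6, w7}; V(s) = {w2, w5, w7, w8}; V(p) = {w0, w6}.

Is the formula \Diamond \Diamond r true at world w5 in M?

At w5: \Diamond \Diamond r requires \Diamond r at some successor in {w3}.
  \Diamond r holds at w3, so \Diamond \Diamond r is true at w5.
    At w3: \Diamond r requires r at some successor in {w0, w1, w2, w7}.
      r holds at w0, so \Diamond r is true at w3.

Yes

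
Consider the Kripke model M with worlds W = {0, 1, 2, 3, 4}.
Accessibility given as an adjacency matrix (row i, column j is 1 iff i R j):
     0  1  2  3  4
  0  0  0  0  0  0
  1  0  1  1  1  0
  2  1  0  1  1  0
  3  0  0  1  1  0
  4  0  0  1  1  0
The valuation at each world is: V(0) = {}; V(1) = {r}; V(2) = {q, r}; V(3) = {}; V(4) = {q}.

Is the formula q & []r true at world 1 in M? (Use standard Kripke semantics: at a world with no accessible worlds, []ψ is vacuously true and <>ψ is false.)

At 1: q is false, []r is false, so q & []r is false.
  At 1: []r requires r at every successor {1, 2, 3}.
    r fails at 3, so []r is false at 1.

No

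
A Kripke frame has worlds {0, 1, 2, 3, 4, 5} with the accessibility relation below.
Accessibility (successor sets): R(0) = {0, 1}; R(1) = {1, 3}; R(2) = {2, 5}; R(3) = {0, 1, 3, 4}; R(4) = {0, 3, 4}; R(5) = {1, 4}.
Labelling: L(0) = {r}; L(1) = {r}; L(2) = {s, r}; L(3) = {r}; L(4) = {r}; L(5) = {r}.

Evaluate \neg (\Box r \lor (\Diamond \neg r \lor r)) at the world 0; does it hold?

No

At 0: \Box r \lor (\Diamond \neg r \lor r) is true, so \neg (\Box r \lor (\Diamond \neg r \lor r)) is false.
  At 0: \Box r is true, \Diamond \neg r \lor r is true, so \Box r \lor (\Diamond \neg r \lor r) is true.
    At 0: \Box r requires r at every successor {0, 1}.
      At 0: r is true.
      At 1: r is true.
    So \Box r is true at 0.
    At 0: \Diamond \neg r is false, r is true, so \Diamond \neg r \lor r is true.
      At 0: \Diamond \neg r requires \neg r at some successor in {0, 1}.
        At 0: \neg r is false.
        At 1: \neg r is false.
      So \Diamond \neg r is false at 0.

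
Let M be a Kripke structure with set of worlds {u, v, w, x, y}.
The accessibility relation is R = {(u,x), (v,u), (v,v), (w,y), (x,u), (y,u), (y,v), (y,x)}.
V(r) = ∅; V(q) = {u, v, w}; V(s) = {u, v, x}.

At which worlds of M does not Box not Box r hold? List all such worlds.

none

Let φ = not Box not Box r. Evaluate φ at each world:
  u (successors {x}): φ is false.
  v (successors {u, v}): φ is false.
  w (successors {y}): φ is false.
  x (successors {u}): φ is false.
  y (successors {u, v, x}): φ is false.
For instance, at u:
  At u: Box not Box r is true, so not Box not Box r is false.
    At u: Box not Box r requires not Box r at every successor {x}.
      At x: not Box r is true.
    So Box not Box r is true at u.
Satisfying worlds: none.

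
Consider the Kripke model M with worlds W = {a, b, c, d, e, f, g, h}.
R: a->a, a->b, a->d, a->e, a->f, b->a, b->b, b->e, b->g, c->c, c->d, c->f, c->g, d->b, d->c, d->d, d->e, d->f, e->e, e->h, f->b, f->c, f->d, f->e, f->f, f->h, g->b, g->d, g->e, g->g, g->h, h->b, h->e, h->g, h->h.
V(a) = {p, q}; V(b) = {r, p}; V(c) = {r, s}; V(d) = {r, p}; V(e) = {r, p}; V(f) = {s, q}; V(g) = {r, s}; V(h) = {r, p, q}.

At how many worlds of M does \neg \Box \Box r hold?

Let φ = \neg \Box \Box r. Evaluate φ at each world:
  a (successors {a, b, d, e, f}): φ is true.
  b (successors {a, b, e, g}): φ is true.
  c (successors {c, d, f, g}): φ is true.
  d (successors {b, c, d, e, f}): φ is true.
  e (successors {e, h}): φ is false.
  f (successors {b, c, d, e, f, h}): φ is true.
  g (successors {b, d, e, g, h}): φ is true.
  h (successors {b, e, g, h}): φ is true.
For instance, at f:
  At f: \Box \Box r is false, so \neg \Box \Box r is true.
    At f: \Box \Box r requires \Box r at every successor {b, c, d, e, f, h}.
      \Box r fails at b, so \Box \Box r is false at f.
Satisfying worlds: {a, b, c, d, f, g, h}

7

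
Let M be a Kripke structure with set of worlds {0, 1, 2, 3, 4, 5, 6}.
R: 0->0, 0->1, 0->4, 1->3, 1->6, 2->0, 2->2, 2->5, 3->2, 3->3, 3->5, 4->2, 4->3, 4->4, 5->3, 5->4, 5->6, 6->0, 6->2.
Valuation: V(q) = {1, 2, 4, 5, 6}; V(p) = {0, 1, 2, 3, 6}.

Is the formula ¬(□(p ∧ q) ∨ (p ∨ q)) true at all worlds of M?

Let φ = ¬(□(p ∧ q) ∨ (p ∨ q)). Evaluate φ at each world:
  0 (successors {0, 1, 4}): φ is false.
  1 (successors {3, 6}): φ is false.
  2 (successors {0, 2, 5}): φ is false.
  3 (successors {2, 3, 5}): φ is false.
  4 (successors {2, 3, 4}): φ is false.
  5 (successors {3, 4, 6}): φ is false.
  6 (successors {0, 2}): φ is false.
Detail at 0 (counterexample):
  At 0: □(p ∧ q) ∨ (p ∨ q) is true, so ¬(□(p ∧ q) ∨ (p ∨ q)) is false.
    At 0: □(p ∧ q) is false, p ∨ q is true, so □(p ∧ q) ∨ (p ∨ q) is true.
      At 0: □(p ∧ q) requires p ∧ q at every successor {0, 1, 4}.
        p ∧ q fails at 0, so □(p ∧ q) is false at 0.

No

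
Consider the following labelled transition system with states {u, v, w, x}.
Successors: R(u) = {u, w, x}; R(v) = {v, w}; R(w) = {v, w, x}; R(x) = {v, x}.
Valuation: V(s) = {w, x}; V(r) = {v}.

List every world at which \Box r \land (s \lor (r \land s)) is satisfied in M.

none

Let φ = \Box r \land (s \lor (r \land s)). Evaluate φ at each world:
  u (successors {u, w, x}): φ is false.
  v (successors {v, w}): φ is false.
  w (successors {v, w, x}): φ is false.
  x (successors {v, x}): φ is false.
For instance, at w:
  At w: \Box r is false, s \lor (r \land s) is true, so \Box r \land (s \lor (r \land s)) is false.
    At w: \Box r requires r at every successor {v, w, x}.
      r fails at w, so \Box r is false at w.
Satisfying worlds: none.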